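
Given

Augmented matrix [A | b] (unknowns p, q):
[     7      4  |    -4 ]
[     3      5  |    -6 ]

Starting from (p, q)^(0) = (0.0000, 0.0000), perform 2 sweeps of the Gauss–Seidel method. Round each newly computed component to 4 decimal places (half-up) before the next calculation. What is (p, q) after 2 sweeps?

(-0.0816, -1.1510)

Iteration 1:
  p = (-4 - (4)·0.0000) / (7) = -0.5714
  q = (-6 - (3)·-0.5714) / (5) = -0.8572
Iteration 2:
  p = (-4 - (4)·-0.8572) / (7) = -0.0816
  q = (-6 - (3)·-0.0816) / (5) = -1.1510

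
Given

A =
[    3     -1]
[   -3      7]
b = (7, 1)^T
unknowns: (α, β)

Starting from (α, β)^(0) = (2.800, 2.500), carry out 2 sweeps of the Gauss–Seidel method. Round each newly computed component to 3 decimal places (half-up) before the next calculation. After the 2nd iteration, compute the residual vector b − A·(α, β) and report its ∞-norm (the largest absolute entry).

Iteration 1:
  α = (7 - (-1)·2.500) / (3) = 3.167
  β = (1 - (-3)·3.167) / (7) = 1.500
Iteration 2:
  α = (7 - (-1)·1.500) / (3) = 2.833
  β = (1 - (-3)·2.833) / (7) = 1.357
Residual b − A·x = (-0.142, 0.000); ∞-norm = 0.142

0.142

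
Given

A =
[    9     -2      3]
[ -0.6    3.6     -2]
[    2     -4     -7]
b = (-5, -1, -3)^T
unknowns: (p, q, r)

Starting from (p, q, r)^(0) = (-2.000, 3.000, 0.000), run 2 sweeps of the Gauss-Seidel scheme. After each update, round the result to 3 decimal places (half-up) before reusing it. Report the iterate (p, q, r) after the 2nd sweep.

Iteration 1:
  p = (-5 - (-2)·3.000 - (3)·0.000) / (9) = 0.111
  q = (-1 - (-0.6)·0.111 - (-2)·0.000) / (3.6) = -0.259
  r = (-3 - (2)·0.111 - (-4)·-0.259) / (-7) = 0.608
Iteration 2:
  p = (-5 - (-2)·-0.259 - (3)·0.608) / (9) = -0.816
  q = (-1 - (-0.6)·-0.816 - (-2)·0.608) / (3.6) = -0.076
  r = (-3 - (2)·-0.816 - (-4)·-0.076) / (-7) = 0.239

(-0.816, -0.076, 0.239)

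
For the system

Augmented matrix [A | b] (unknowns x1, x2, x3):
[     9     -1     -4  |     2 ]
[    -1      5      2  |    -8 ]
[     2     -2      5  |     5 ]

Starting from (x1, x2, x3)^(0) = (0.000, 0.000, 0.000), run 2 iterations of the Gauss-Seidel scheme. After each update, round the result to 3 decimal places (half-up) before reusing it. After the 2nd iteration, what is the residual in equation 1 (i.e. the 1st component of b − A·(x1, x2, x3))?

-0.254

Iteration 1:
  x1 = (2 - (-1)·0.000 - (-4)·0.000) / (9) = 0.222
  x2 = (-8 - (-1)·0.222 - (2)·0.000) / (5) = -1.556
  x3 = (5 - (2)·0.222 - (-2)·-1.556) / (5) = 0.289
Iteration 2:
  x1 = (2 - (-1)·-1.556 - (-4)·0.289) / (9) = 0.178
  x2 = (-8 - (-1)·0.178 - (2)·0.289) / (5) = -1.680
  x3 = (5 - (2)·0.178 - (-2)·-1.680) / (5) = 0.257
Residual b − A·x = (-0.254, 0.064, -0.001)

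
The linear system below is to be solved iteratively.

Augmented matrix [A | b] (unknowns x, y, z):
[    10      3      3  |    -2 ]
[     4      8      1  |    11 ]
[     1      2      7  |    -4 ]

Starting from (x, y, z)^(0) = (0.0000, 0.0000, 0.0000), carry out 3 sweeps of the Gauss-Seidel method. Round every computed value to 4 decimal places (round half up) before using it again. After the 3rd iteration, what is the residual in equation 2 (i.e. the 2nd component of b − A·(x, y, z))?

Iteration 1:
  x = (-2 - (3)·0.0000 - (3)·0.0000) / (10) = -0.2000
  y = (11 - (4)·-0.2000 - (1)·0.0000) / (8) = 1.4750
  z = (-4 - (1)·-0.2000 - (2)·1.4750) / (7) = -0.9643
Iteration 2:
  x = (-2 - (3)·1.4750 - (3)·-0.9643) / (10) = -0.3532
  y = (11 - (4)·-0.3532 - (1)·-0.9643) / (8) = 1.6721
  z = (-4 - (1)·-0.3532 - (2)·1.6721) / (7) = -0.9987
Iteration 3:
  x = (-2 - (3)·1.6721 - (3)·-0.9987) / (10) = -0.4020
  y = (11 - (4)·-0.4020 - (1)·-0.9987) / (8) = 1.7008
  z = (-4 - (1)·-0.4020 - (2)·1.7008) / (7) = -0.9999
Residual b − A·x = (-0.0827, 0.0015, -0.0003)

0.0015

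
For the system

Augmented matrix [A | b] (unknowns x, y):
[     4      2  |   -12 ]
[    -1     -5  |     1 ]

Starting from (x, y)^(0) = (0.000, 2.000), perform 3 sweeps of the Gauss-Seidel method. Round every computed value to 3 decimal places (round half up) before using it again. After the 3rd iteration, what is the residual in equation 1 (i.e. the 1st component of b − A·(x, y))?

Iteration 1:
  x = (-12 - (2)·2.000) / (4) = -4.000
  y = (1 - (-1)·-4.000) / (-5) = 0.600
Iteration 2:
  x = (-12 - (2)·0.600) / (4) = -3.300
  y = (1 - (-1)·-3.300) / (-5) = 0.460
Iteration 3:
  x = (-12 - (2)·0.460) / (4) = -3.230
  y = (1 - (-1)·-3.230) / (-5) = 0.446
Residual b − A·x = (0.028, 0.000)

0.028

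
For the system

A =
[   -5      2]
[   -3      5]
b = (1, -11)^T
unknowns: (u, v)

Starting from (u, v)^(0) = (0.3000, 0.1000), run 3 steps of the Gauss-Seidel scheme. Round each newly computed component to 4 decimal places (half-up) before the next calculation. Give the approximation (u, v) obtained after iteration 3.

Iteration 1:
  u = (1 - (2)·0.1000) / (-5) = -0.1600
  v = (-11 - (-3)·-0.1600) / (5) = -2.2960
Iteration 2:
  u = (1 - (2)·-2.2960) / (-5) = -1.1184
  v = (-11 - (-3)·-1.1184) / (5) = -2.8710
Iteration 3:
  u = (1 - (2)·-2.8710) / (-5) = -1.3484
  v = (-11 - (-3)·-1.3484) / (5) = -3.0090

(-1.3484, -3.0090)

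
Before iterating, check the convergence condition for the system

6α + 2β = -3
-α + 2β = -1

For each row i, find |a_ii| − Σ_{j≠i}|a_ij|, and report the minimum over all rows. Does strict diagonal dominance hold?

row 1: |6| − (2) = 4
row 2: |2| − (1) = 1
minimum over rows = 1 → strictly diagonally dominant (convergence guaranteed)

1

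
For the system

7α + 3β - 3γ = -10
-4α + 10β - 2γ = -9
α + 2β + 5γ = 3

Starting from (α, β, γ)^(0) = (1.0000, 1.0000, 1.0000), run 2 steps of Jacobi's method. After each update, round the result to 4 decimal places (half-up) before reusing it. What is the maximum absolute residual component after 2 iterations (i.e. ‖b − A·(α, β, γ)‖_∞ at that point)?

Iteration 1:
  α = (-10 - (3)·1.0000 - (-3)·1.0000) / (7) = -1.4286
  β = (-9 - (-4)·1.0000 - (-2)·1.0000) / (10) = -0.3000
  γ = (3 - (1)·1.0000 - (2)·1.0000) / (5) = 0.0000
Iteration 2:
  α = (-10 - (3)·-0.3000 - (-3)·0.0000) / (7) = -1.3000
  β = (-9 - (-4)·-1.4286 - (-2)·0.0000) / (10) = -1.4714
  γ = (3 - (1)·-1.4286 - (2)·-0.3000) / (5) = 1.0057
Residual b − A·x = (6.5313, 2.5254, 2.2143); ∞-norm = 6.5313

6.5313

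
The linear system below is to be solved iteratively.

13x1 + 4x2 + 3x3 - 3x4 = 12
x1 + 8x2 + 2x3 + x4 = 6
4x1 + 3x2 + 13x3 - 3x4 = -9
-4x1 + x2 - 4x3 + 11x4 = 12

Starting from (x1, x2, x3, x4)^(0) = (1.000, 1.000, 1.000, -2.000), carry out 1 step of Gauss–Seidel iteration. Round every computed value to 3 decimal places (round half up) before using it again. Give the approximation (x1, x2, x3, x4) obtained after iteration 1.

(-0.077, 0.760, -1.306, 0.519)

Iteration 1:
  x1 = (12 - (4)·1.000 - (3)·1.000 - (-3)·-2.000) / (13) = -0.077
  x2 = (6 - (1)·-0.077 - (2)·1.000 - (1)·-2.000) / (8) = 0.760
  x3 = (-9 - (4)·-0.077 - (3)·0.760 - (-3)·-2.000) / (13) = -1.306
  x4 = (12 - (-4)·-0.077 - (1)·0.760 - (-4)·-1.306) / (11) = 0.519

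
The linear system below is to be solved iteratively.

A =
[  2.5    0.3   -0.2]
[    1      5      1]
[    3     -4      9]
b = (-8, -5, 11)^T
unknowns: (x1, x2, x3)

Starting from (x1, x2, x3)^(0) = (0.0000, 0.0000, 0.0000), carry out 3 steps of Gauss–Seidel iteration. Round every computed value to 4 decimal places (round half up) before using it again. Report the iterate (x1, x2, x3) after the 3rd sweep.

Iteration 1:
  x1 = (-8 - (0.3)·0.0000 - (-0.2)·0.0000) / (2.5) = -3.2000
  x2 = (-5 - (1)·-3.2000 - (1)·0.0000) / (5) = -0.3600
  x3 = (11 - (3)·-3.2000 - (-4)·-0.3600) / (9) = 2.1289
Iteration 2:
  x1 = (-8 - (0.3)·-0.3600 - (-0.2)·2.1289) / (2.5) = -2.9865
  x2 = (-5 - (1)·-2.9865 - (1)·2.1289) / (5) = -0.8285
  x3 = (11 - (3)·-2.9865 - (-4)·-0.8285) / (9) = 1.8495
Iteration 3:
  x1 = (-8 - (0.3)·-0.8285 - (-0.2)·1.8495) / (2.5) = -2.9526
  x2 = (-5 - (1)·-2.9526 - (1)·1.8495) / (5) = -0.7794
  x3 = (11 - (3)·-2.9526 - (-4)·-0.7794) / (9) = 1.8600

(-2.9526, -0.7794, 1.8600)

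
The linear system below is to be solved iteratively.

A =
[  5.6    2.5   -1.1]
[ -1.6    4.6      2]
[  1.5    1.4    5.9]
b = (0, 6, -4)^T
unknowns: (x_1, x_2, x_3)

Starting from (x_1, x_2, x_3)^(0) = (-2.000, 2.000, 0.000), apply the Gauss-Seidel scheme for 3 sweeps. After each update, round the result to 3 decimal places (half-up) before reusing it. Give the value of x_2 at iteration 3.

1.403

Iteration 1:
  x_1 = (0 - (2.5)·2.000 - (-1.1)·0.000) / (5.6) = -0.893
  x_2 = (6 - (-1.6)·-0.893 - (2)·0.000) / (4.6) = 0.994
  x_3 = (-4 - (1.5)·-0.893 - (1.4)·0.994) / (5.9) = -0.687
Iteration 2:
  x_1 = (0 - (2.5)·0.994 - (-1.1)·-0.687) / (5.6) = -0.579
  x_2 = (6 - (-1.6)·-0.579 - (2)·-0.687) / (4.6) = 1.402
  x_3 = (-4 - (1.5)·-0.579 - (1.4)·1.402) / (5.9) = -0.863
Iteration 3:
  x_1 = (0 - (2.5)·1.402 - (-1.1)·-0.863) / (5.6) = -0.795
  x_2 = (6 - (-1.6)·-0.795 - (2)·-0.863) / (4.6) = 1.403
  x_3 = (-4 - (1.5)·-0.795 - (1.4)·1.403) / (5.9) = -0.809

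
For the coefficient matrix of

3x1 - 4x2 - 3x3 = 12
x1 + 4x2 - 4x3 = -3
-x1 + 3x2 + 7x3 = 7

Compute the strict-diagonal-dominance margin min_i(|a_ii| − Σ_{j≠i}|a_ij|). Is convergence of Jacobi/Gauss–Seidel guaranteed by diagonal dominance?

-4

row 1: |3| − (4+3) = -4
row 2: |4| − (1+4) = -1
row 3: |7| − (1+3) = 3
minimum over rows = -4 → not strictly diagonally dominant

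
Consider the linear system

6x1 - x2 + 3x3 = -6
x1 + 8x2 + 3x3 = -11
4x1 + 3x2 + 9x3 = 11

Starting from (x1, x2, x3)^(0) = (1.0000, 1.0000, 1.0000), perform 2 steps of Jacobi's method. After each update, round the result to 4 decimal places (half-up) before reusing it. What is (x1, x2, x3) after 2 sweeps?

Iteration 1:
  x1 = (-6 - (-1)·1.0000 - (3)·1.0000) / (6) = -1.3333
  x2 = (-11 - (1)·1.0000 - (3)·1.0000) / (8) = -1.8750
  x3 = (11 - (4)·1.0000 - (3)·1.0000) / (9) = 0.4444
Iteration 2:
  x1 = (-6 - (-1)·-1.8750 - (3)·0.4444) / (6) = -1.5347
  x2 = (-11 - (1)·-1.3333 - (3)·0.4444) / (8) = -1.3750
  x3 = (11 - (4)·-1.3333 - (3)·-1.8750) / (9) = 2.4398

(-1.5347, -1.3750, 2.4398)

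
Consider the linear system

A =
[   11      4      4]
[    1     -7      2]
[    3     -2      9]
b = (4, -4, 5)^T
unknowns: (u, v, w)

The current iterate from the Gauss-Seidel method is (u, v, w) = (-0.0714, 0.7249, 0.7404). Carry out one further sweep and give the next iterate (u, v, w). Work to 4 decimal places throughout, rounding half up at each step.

(-0.1692, 0.7588, 0.7806)

One sweep:
  u = (4 - (4)·0.7249 - (4)·0.7404) / (11) = -0.1692
  v = (-4 - (1)·-0.1692 - (2)·0.7404) / (-7) = 0.7588
  w = (5 - (3)·-0.1692 - (-2)·0.7588) / (9) = 0.7806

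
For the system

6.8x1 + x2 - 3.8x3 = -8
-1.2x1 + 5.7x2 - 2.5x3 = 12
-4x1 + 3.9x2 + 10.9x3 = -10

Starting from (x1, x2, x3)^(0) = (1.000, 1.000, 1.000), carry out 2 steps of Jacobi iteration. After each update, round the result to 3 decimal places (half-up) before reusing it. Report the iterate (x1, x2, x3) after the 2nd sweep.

Iteration 1:
  x1 = (-8 - (1)·1.000 - (-3.8)·1.000) / (6.8) = -0.765
  x2 = (12 - (-1.2)·1.000 - (-2.5)·1.000) / (5.7) = 2.754
  x3 = (-10 - (-4)·1.000 - (3.9)·1.000) / (10.9) = -0.908
Iteration 2:
  x1 = (-8 - (1)·2.754 - (-3.8)·-0.908) / (6.8) = -2.089
  x2 = (12 - (-1.2)·-0.765 - (-2.5)·-0.908) / (5.7) = 1.546
  x3 = (-10 - (-4)·-0.765 - (3.9)·2.754) / (10.9) = -2.184

(-2.089, 1.546, -2.184)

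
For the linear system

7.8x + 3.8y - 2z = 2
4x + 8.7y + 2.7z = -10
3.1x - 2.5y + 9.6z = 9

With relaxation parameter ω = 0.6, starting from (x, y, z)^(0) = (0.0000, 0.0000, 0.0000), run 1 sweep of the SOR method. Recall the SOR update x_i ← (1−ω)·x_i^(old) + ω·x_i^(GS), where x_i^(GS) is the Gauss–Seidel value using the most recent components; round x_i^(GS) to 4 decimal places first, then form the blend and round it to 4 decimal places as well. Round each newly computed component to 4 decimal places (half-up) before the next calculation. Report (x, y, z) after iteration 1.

Iteration 1:
  x: GS value = (2 - (3.8)·0.0000 - (-2)·0.0000) / (7.8) = 0.2564;  x ← (1−ω)·0.0000 + ω·0.2564 = 0.1538
  y: GS value = (-10 - (4)·0.1538 - (2.7)·0.0000) / (8.7) = -1.2201;  y ← (1−ω)·0.0000 + ω·-1.2201 = -0.7321
  z: GS value = (9 - (3.1)·0.1538 - (-2.5)·-0.7321) / (9.6) = 0.6972;  z ← (1−ω)·0.0000 + ω·0.6972 = 0.4183

(0.1538, -0.7321, 0.4183)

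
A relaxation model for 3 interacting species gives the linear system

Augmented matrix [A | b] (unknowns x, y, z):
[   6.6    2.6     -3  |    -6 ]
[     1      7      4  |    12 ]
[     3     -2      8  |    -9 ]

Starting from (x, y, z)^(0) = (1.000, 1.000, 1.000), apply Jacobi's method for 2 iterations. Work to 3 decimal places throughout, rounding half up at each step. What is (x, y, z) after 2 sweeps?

(-1.871, 2.550, -0.557)

Iteration 1:
  x = (-6 - (2.6)·1.000 - (-3)·1.000) / (6.6) = -0.848
  y = (12 - (1)·1.000 - (4)·1.000) / (7) = 1.000
  z = (-9 - (3)·1.000 - (-2)·1.000) / (8) = -1.250
Iteration 2:
  x = (-6 - (2.6)·1.000 - (-3)·-1.250) / (6.6) = -1.871
  y = (12 - (1)·-0.848 - (4)·-1.250) / (7) = 2.550
  z = (-9 - (3)·-0.848 - (-2)·1.000) / (8) = -0.557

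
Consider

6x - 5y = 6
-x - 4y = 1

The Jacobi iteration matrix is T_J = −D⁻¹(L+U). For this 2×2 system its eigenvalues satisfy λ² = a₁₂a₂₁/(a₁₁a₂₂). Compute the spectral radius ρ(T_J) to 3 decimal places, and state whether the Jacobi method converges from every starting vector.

a₁₂a₂₁/(a₁₁a₂₂) = (-5)·(-1) / ((6)·(-4)) = -0.208333
ρ = √|-0.208333| = √0.208333 = 0.456
ρ < 1, so Jacobi converges

0.456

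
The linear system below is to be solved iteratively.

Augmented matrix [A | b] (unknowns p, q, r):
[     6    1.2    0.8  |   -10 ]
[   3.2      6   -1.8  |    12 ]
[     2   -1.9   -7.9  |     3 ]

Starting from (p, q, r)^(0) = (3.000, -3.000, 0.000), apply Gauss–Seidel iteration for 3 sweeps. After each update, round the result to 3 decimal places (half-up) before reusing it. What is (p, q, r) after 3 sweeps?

Iteration 1:
  p = (-10 - (1.2)·-3.000 - (0.8)·0.000) / (6) = -1.067
  q = (12 - (3.2)·-1.067 - (-1.8)·0.000) / (6) = 2.569
  r = (3 - (2)·-1.067 - (-1.9)·2.569) / (-7.9) = -1.268
Iteration 2:
  p = (-10 - (1.2)·2.569 - (0.8)·-1.268) / (6) = -2.011
  q = (12 - (3.2)·-2.011 - (-1.8)·-1.268) / (6) = 2.692
  r = (3 - (2)·-2.011 - (-1.9)·2.692) / (-7.9) = -1.536
Iteration 3:
  p = (-10 - (1.2)·2.692 - (0.8)·-1.536) / (6) = -2.000
  q = (12 - (3.2)·-2.000 - (-1.8)·-1.536) / (6) = 2.606
  r = (3 - (2)·-2.000 - (-1.9)·2.606) / (-7.9) = -1.513

(-2.000, 2.606, -1.513)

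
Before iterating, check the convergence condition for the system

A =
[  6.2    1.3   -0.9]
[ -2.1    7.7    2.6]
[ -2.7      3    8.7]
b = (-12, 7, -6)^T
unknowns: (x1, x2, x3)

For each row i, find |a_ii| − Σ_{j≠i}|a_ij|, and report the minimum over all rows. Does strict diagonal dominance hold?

row 1: |6.2| − (1.3+0.9) = 4
row 2: |7.7| − (2.1+2.6) = 3
row 3: |8.7| − (2.7+3) = 3
minimum over rows = 3 → strictly diagonally dominant (convergence guaranteed)

3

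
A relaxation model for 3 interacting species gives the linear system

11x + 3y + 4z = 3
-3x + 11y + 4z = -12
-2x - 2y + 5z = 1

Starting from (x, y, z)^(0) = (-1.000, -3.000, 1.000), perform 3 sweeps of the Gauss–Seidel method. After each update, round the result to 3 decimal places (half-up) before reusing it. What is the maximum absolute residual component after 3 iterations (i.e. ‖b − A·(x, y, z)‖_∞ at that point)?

0.523

Iteration 1:
  x = (3 - (3)·-3.000 - (4)·1.000) / (11) = 0.727
  y = (-12 - (-3)·0.727 - (4)·1.000) / (11) = -1.256
  z = (1 - (-2)·0.727 - (-2)·-1.256) / (5) = -0.012
Iteration 2:
  x = (3 - (3)·-1.256 - (4)·-0.012) / (11) = 0.620
  y = (-12 - (-3)·0.620 - (4)·-0.012) / (11) = -0.917
  z = (1 - (-2)·0.620 - (-2)·-0.917) / (5) = 0.081
Iteration 3:
  x = (3 - (3)·-0.917 - (4)·0.081) / (11) = 0.493
  y = (-12 - (-3)·0.493 - (4)·0.081) / (11) = -0.986
  z = (1 - (-2)·0.493 - (-2)·-0.986) / (5) = 0.003
Residual b − A·x = (0.523, 0.313, -0.001); ∞-norm = 0.523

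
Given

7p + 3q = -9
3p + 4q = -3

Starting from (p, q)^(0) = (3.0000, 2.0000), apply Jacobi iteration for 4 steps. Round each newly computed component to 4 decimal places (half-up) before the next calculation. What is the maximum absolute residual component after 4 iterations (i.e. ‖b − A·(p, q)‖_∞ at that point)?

3.7193

Iteration 1:
  p = (-9 - (3)·2.0000) / (7) = -2.1429
  q = (-3 - (3)·3.0000) / (4) = -3.0000
Iteration 2:
  p = (-9 - (3)·-3.0000) / (7) = 0.0000
  q = (-3 - (3)·-2.1429) / (4) = 0.8572
Iteration 3:
  p = (-9 - (3)·0.8572) / (7) = -1.6531
  q = (-3 - (3)·0.0000) / (4) = -0.7500
Iteration 4:
  p = (-9 - (3)·-0.7500) / (7) = -0.9643
  q = (-3 - (3)·-1.6531) / (4) = 0.4898
Residual b − A·x = (-3.7193, -2.0663); ∞-norm = 3.7193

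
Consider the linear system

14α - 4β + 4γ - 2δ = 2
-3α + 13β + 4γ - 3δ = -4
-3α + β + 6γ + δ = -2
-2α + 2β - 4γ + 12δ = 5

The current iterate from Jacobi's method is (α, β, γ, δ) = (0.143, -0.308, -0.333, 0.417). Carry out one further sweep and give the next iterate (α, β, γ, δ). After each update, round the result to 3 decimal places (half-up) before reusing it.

One sweep:
  α = (2 - (-4)·-0.308 - (4)·-0.333 - (-2)·0.417) / (14) = 0.210
  β = (-4 - (-3)·0.143 - (4)·-0.333 - (-3)·0.417) / (13) = -0.076
  γ = (-2 - (-3)·0.143 - (1)·-0.308 - (1)·0.417) / (6) = -0.280
  δ = (5 - (-2)·0.143 - (2)·-0.308 - (-4)·-0.333) / (12) = 0.381

(0.210, -0.076, -0.280, 0.381)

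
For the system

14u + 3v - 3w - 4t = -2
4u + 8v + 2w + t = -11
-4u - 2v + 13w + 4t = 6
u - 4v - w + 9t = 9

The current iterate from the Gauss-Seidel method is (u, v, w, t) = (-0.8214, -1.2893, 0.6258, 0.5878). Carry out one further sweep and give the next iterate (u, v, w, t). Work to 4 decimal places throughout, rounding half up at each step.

(0.4355, -1.8227, 0.1343, 0.1564)

One sweep:
  u = (-2 - (3)·-1.2893 - (-3)·0.6258 - (-4)·0.5878) / (14) = 0.4355
  v = (-11 - (4)·0.4355 - (2)·0.6258 - (1)·0.5878) / (8) = -1.8227
  w = (6 - (-4)·0.4355 - (-2)·-1.8227 - (4)·0.5878) / (13) = 0.1343
  t = (9 - (1)·0.4355 - (-4)·-1.8227 - (-1)·0.1343) / (9) = 0.1564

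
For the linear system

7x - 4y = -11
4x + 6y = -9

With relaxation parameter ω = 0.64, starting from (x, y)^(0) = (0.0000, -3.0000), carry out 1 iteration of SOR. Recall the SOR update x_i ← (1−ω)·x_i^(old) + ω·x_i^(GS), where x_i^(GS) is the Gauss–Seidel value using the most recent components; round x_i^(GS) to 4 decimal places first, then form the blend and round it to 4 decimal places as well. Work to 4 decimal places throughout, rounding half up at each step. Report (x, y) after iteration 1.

Iteration 1:
  x: GS value = (-11 - (-4)·-3.0000) / (7) = -3.2857;  x ← (1−ω)·0.0000 + ω·-3.2857 = -2.1028
  y: GS value = (-9 - (4)·-2.1028) / (6) = -0.0981;  y ← (1−ω)·-3.0000 + ω·-0.0981 = -1.1428

(-2.1028, -1.1428)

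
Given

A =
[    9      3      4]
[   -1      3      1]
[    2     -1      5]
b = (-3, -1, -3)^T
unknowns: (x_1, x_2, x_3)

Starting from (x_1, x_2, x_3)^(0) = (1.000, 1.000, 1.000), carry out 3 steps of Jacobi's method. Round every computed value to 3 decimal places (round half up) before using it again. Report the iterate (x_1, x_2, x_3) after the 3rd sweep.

(-0.089, -0.215, -0.741)

Iteration 1:
  x_1 = (-3 - (3)·1.000 - (4)·1.000) / (9) = -1.111
  x_2 = (-1 - (-1)·1.000 - (1)·1.000) / (3) = -0.333
  x_3 = (-3 - (2)·1.000 - (-1)·1.000) / (5) = -0.800
Iteration 2:
  x_1 = (-3 - (3)·-0.333 - (4)·-0.800) / (9) = 0.133
  x_2 = (-1 - (-1)·-1.111 - (1)·-0.800) / (3) = -0.437
  x_3 = (-3 - (2)·-1.111 - (-1)·-0.333) / (5) = -0.222
Iteration 3:
  x_1 = (-3 - (3)·-0.437 - (4)·-0.222) / (9) = -0.089
  x_2 = (-1 - (-1)·0.133 - (1)·-0.222) / (3) = -0.215
  x_3 = (-3 - (2)·0.133 - (-1)·-0.437) / (5) = -0.741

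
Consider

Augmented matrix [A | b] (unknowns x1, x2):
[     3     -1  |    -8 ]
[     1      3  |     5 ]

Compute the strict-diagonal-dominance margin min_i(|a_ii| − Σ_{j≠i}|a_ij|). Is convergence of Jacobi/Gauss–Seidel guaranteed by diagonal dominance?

2

row 1: |3| − (1) = 2
row 2: |3| − (1) = 2
minimum over rows = 2 → strictly diagonally dominant (convergence guaranteed)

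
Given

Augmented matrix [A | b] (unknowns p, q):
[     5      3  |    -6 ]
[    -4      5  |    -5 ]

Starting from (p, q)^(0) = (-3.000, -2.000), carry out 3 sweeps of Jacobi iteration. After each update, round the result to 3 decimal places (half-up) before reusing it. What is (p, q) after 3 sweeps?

(-0.600, -0.328)

Iteration 1:
  p = (-6 - (3)·-2.000) / (5) = 0.000
  q = (-5 - (-4)·-3.000) / (5) = -3.400
Iteration 2:
  p = (-6 - (3)·-3.400) / (5) = 0.840
  q = (-5 - (-4)·0.000) / (5) = -1.000
Iteration 3:
  p = (-6 - (3)·-1.000) / (5) = -0.600
  q = (-5 - (-4)·0.840) / (5) = -0.328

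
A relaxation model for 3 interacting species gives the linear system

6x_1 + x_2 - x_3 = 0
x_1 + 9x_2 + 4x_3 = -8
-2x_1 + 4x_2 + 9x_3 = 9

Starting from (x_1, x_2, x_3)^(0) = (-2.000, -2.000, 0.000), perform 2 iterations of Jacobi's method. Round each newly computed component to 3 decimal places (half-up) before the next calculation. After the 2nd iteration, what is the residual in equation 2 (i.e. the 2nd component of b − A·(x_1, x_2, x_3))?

0.280

Iteration 1:
  x_1 = (0 - (1)·-2.000 - (-1)·0.000) / (6) = 0.333
  x_2 = (-8 - (1)·-2.000 - (4)·0.000) / (9) = -0.667
  x_3 = (9 - (-2)·-2.000 - (4)·-2.000) / (9) = 1.444
Iteration 2:
  x_1 = (0 - (1)·-0.667 - (-1)·1.444) / (6) = 0.352
  x_2 = (-8 - (1)·0.333 - (4)·1.444) / (9) = -1.568
  x_3 = (9 - (-2)·0.333 - (4)·-0.667) / (9) = 1.370
Residual b − A·x = (0.826, 0.280, 3.646)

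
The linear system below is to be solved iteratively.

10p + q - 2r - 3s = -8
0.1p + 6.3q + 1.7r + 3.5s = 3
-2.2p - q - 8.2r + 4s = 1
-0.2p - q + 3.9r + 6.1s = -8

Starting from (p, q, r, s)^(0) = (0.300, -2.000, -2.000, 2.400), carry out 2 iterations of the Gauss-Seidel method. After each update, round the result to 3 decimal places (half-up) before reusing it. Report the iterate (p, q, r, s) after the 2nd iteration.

Iteration 1:
  p = (-8 - (1)·-2.000 - (-2)·-2.000 - (-3)·2.400) / (10) = -0.280
  q = (3 - (0.1)·-0.280 - (1.7)·-2.000 - (3.5)·2.400) / (6.3) = -0.313
  r = (1 - (-2.2)·-0.280 - (-1)·-0.313 - (4)·2.400) / (-8.2) = 1.162
  s = (-8 - (-0.2)·-0.280 - (-1)·-0.313 - (3.9)·1.162) / (6.1) = -2.115
Iteration 2:
  p = (-8 - (1)·-0.313 - (-2)·1.162 - (-3)·-2.115) / (10) = -1.171
  q = (3 - (0.1)·-1.171 - (1.7)·1.162 - (3.5)·-2.115) / (6.3) = 1.356
  r = (1 - (-2.2)·-1.171 - (-1)·1.356 - (4)·-2.115) / (-8.2) = -1.005
  s = (-8 - (-0.2)·-1.171 - (-1)·1.356 - (3.9)·-1.005) / (6.1) = -0.485

(-1.171, 1.356, -1.005, -0.485)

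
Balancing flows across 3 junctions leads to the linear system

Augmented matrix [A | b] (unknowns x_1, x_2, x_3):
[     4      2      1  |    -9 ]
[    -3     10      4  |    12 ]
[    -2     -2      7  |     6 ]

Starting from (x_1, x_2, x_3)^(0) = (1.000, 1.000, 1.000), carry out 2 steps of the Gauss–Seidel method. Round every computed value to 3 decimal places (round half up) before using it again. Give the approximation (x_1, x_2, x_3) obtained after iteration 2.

(-2.193, 0.554, 0.389)

Iteration 1:
  x_1 = (-9 - (2)·1.000 - (1)·1.000) / (4) = -3.000
  x_2 = (12 - (-3)·-3.000 - (4)·1.000) / (10) = -0.100
  x_3 = (6 - (-2)·-3.000 - (-2)·-0.100) / (7) = -0.029
Iteration 2:
  x_1 = (-9 - (2)·-0.100 - (1)·-0.029) / (4) = -2.193
  x_2 = (12 - (-3)·-2.193 - (4)·-0.029) / (10) = 0.554
  x_3 = (6 - (-2)·-2.193 - (-2)·0.554) / (7) = 0.389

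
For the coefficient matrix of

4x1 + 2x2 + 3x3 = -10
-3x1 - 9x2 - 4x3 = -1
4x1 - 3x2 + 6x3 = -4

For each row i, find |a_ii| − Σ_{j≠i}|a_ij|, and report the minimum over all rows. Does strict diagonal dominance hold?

row 1: |4| − (2+3) = -1
row 2: |-9| − (3+4) = 2
row 3: |6| − (4+3) = -1
minimum over rows = -1 → not strictly diagonally dominant

-1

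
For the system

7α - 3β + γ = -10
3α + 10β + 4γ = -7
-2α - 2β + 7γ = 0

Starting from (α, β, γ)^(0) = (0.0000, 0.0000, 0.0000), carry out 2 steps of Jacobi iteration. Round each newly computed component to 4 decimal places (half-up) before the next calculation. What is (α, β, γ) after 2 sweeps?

(-1.7286, -0.2714, -0.6082)

Iteration 1:
  α = (-10 - (-3)·0.0000 - (1)·0.0000) / (7) = -1.4286
  β = (-7 - (3)·0.0000 - (4)·0.0000) / (10) = -0.7000
  γ = (0 - (-2)·0.0000 - (-2)·0.0000) / (7) = 0.0000
Iteration 2:
  α = (-10 - (-3)·-0.7000 - (1)·0.0000) / (7) = -1.7286
  β = (-7 - (3)·-1.4286 - (4)·0.0000) / (10) = -0.2714
  γ = (0 - (-2)·-1.4286 - (-2)·-0.7000) / (7) = -0.6082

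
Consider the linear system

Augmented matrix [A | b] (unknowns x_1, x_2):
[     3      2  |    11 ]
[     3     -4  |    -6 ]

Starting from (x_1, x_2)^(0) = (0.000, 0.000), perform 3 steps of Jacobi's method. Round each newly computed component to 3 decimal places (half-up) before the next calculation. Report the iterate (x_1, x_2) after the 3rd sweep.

Iteration 1:
  x_1 = (11 - (2)·0.000) / (3) = 3.667
  x_2 = (-6 - (3)·0.000) / (-4) = 1.500
Iteration 2:
  x_1 = (11 - (2)·1.500) / (3) = 2.667
  x_2 = (-6 - (3)·3.667) / (-4) = 4.250
Iteration 3:
  x_1 = (11 - (2)·4.250) / (3) = 0.833
  x_2 = (-6 - (3)·2.667) / (-4) = 3.500

(0.833, 3.500)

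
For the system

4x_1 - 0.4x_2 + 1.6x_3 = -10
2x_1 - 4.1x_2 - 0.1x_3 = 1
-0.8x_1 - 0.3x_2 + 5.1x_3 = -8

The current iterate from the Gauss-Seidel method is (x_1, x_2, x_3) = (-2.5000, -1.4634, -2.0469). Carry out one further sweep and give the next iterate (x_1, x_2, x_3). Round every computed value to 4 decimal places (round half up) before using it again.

(-1.8276, -1.0855, -1.9192)

One sweep:
  x_1 = (-10 - (-0.4)·-1.4634 - (1.6)·-2.0469) / (4) = -1.8276
  x_2 = (1 - (2)·-1.8276 - (-0.1)·-2.0469) / (-4.1) = -1.0855
  x_3 = (-8 - (-0.8)·-1.8276 - (-0.3)·-1.0855) / (5.1) = -1.9192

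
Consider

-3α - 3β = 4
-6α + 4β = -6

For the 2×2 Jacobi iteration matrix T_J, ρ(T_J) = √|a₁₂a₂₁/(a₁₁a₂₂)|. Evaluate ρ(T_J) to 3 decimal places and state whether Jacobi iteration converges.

1.225

a₁₂a₂₁/(a₁₁a₂₂) = (-3)·(-6) / ((-3)·(4)) = -1.500000
ρ = √|-1.500000| = √1.500000 = 1.225
ρ > 1, so Jacobi diverges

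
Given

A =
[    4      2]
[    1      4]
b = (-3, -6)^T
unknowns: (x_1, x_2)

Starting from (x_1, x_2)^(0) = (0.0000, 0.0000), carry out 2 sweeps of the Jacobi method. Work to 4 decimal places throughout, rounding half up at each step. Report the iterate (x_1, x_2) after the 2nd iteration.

(0.0000, -1.3125)

Iteration 1:
  x_1 = (-3 - (2)·0.0000) / (4) = -0.7500
  x_2 = (-6 - (1)·0.0000) / (4) = -1.5000
Iteration 2:
  x_1 = (-3 - (2)·-1.5000) / (4) = 0.0000
  x_2 = (-6 - (1)·-0.7500) / (4) = -1.3125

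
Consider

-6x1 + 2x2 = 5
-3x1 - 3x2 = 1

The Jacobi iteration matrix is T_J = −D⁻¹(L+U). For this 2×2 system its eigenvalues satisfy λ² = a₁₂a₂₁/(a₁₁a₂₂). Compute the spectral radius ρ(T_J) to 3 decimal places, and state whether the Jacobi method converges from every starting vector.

a₁₂a₂₁/(a₁₁a₂₂) = (2)·(-3) / ((-6)·(-3)) = -0.333333
ρ = √|-0.333333| = √0.333333 = 0.577
ρ < 1, so Jacobi converges

0.577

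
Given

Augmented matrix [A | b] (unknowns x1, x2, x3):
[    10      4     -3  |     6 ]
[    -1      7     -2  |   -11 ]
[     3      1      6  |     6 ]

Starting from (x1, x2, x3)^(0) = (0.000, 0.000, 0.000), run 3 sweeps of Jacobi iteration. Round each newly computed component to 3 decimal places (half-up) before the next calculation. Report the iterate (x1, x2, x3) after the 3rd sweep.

Iteration 1:
  x1 = (6 - (4)·0.000 - (-3)·0.000) / (10) = 0.600
  x2 = (-11 - (-1)·0.000 - (-2)·0.000) / (7) = -1.571
  x3 = (6 - (3)·0.000 - (1)·0.000) / (6) = 1.000
Iteration 2:
  x1 = (6 - (4)·-1.571 - (-3)·1.000) / (10) = 1.528
  x2 = (-11 - (-1)·0.600 - (-2)·1.000) / (7) = -1.200
  x3 = (6 - (3)·0.600 - (1)·-1.571) / (6) = 0.962
Iteration 3:
  x1 = (6 - (4)·-1.200 - (-3)·0.962) / (10) = 1.369
  x2 = (-11 - (-1)·1.528 - (-2)·0.962) / (7) = -1.078
  x3 = (6 - (3)·1.528 - (1)·-1.200) / (6) = 0.436

(1.369, -1.078, 0.436)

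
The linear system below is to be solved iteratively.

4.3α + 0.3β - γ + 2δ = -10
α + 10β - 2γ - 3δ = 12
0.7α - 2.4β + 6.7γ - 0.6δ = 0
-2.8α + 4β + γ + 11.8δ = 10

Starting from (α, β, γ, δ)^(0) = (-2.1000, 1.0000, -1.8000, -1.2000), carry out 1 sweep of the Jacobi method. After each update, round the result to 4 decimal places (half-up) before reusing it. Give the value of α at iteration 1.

Iteration 1:
  α = (-10 - (0.3)·1.0000 - (-1)·-1.8000 - (2)·-1.2000) / (4.3) = -2.2558
  β = (12 - (1)·-2.1000 - (-2)·-1.8000 - (-3)·-1.2000) / (10) = 0.6900
  γ = (0 - (0.7)·-2.1000 - (-2.4)·1.0000 - (-0.6)·-1.2000) / (6.7) = 0.4701
  δ = (10 - (-2.8)·-2.1000 - (4)·1.0000 - (1)·-1.8000) / (11.8) = 0.1627

-2.2558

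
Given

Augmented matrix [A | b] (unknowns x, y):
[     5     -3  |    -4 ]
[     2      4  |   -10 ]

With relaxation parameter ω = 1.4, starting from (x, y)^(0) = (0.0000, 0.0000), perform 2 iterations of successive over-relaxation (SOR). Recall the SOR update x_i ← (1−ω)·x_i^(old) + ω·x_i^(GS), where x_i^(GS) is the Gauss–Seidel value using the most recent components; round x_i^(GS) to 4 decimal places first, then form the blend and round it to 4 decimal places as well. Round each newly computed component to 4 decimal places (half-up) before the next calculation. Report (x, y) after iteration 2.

Iteration 1:
  x: GS value = (-4 - (-3)·0.0000) / (5) = -0.8000;  x ← (1−ω)·0.0000 + ω·-0.8000 = -1.1200
  y: GS value = (-10 - (2)·-1.1200) / (4) = -1.9400;  y ← (1−ω)·0.0000 + ω·-1.9400 = -2.7160
Iteration 2:
  x: GS value = (-4 - (-3)·-2.7160) / (5) = -2.4296;  x ← (1−ω)·-1.1200 + ω·-2.4296 = -2.9534
  y: GS value = (-10 - (2)·-2.9534) / (4) = -1.0233;  y ← (1−ω)·-2.7160 + ω·-1.0233 = -0.3462

(-2.9534, -0.3462)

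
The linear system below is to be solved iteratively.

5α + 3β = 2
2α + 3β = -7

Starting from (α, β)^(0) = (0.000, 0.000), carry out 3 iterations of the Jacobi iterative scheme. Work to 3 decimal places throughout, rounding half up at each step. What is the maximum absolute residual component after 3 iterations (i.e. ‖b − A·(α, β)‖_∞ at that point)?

Iteration 1:
  α = (2 - (3)·0.000) / (5) = 0.400
  β = (-7 - (2)·0.000) / (3) = -2.333
Iteration 2:
  α = (2 - (3)·-2.333) / (5) = 1.800
  β = (-7 - (2)·0.400) / (3) = -2.600
Iteration 3:
  α = (2 - (3)·-2.600) / (5) = 1.960
  β = (-7 - (2)·1.800) / (3) = -3.533
Residual b − A·x = (2.799, -0.321); ∞-norm = 2.799

2.799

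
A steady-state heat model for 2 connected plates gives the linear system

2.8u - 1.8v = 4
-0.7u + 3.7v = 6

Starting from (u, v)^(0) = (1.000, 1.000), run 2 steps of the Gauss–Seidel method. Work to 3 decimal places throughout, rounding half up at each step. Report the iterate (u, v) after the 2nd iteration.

(2.723, 2.137)

Iteration 1:
  u = (4 - (-1.8)·1.000) / (2.8) = 2.071
  v = (6 - (-0.7)·2.071) / (3.7) = 2.013
Iteration 2:
  u = (4 - (-1.8)·2.013) / (2.8) = 2.723
  v = (6 - (-0.7)·2.723) / (3.7) = 2.137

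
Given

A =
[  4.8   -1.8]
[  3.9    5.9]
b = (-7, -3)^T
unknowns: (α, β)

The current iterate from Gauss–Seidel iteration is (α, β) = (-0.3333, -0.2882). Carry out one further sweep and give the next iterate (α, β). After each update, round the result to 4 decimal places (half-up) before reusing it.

(-1.5664, 0.5269)

One sweep:
  α = (-7 - (-1.8)·-0.2882) / (4.8) = -1.5664
  β = (-3 - (3.9)·-1.5664) / (5.9) = 0.5269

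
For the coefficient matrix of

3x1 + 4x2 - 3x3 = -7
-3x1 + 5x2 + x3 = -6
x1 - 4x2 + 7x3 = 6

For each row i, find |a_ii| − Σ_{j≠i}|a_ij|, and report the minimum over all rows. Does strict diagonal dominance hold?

row 1: |3| − (4+3) = -4
row 2: |5| − (3+1) = 1
row 3: |7| − (1+4) = 2
minimum over rows = -4 → not strictly diagonally dominant

-4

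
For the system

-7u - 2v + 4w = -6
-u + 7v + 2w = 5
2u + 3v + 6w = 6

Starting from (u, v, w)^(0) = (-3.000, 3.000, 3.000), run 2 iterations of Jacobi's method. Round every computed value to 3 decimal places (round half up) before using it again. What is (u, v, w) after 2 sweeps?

Iteration 1:
  u = (-6 - (-2)·3.000 - (4)·3.000) / (-7) = 1.714
  v = (5 - (-1)·-3.000 - (2)·3.000) / (7) = -0.571
  w = (6 - (2)·-3.000 - (3)·3.000) / (6) = 0.500
Iteration 2:
  u = (-6 - (-2)·-0.571 - (4)·0.500) / (-7) = 1.306
  v = (5 - (-1)·1.714 - (2)·0.500) / (7) = 0.816
  w = (6 - (2)·1.714 - (3)·-0.571) / (6) = 0.714

(1.306, 0.816, 0.714)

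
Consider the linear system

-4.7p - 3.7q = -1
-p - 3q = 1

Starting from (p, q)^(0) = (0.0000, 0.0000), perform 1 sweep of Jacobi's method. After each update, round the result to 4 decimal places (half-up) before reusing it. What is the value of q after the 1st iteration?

-0.3333

Iteration 1:
  p = (-1 - (-3.7)·0.0000) / (-4.7) = 0.2128
  q = (1 - (-1)·0.0000) / (-3) = -0.3333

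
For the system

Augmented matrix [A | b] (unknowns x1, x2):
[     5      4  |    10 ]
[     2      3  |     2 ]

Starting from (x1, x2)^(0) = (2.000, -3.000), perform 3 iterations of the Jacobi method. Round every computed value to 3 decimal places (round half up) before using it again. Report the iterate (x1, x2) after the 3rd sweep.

(3.814, -1.023)

Iteration 1:
  x1 = (10 - (4)·-3.000) / (5) = 4.400
  x2 = (2 - (2)·2.000) / (3) = -0.667
Iteration 2:
  x1 = (10 - (4)·-0.667) / (5) = 2.534
  x2 = (2 - (2)·4.400) / (3) = -2.267
Iteration 3:
  x1 = (10 - (4)·-2.267) / (5) = 3.814
  x2 = (2 - (2)·2.534) / (3) = -1.023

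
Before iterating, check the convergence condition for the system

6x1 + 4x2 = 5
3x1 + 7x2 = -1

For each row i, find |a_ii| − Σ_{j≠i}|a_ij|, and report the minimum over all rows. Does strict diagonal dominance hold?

2

row 1: |6| − (4) = 2
row 2: |7| − (3) = 4
minimum over rows = 2 → strictly diagonally dominant (convergence guaranteed)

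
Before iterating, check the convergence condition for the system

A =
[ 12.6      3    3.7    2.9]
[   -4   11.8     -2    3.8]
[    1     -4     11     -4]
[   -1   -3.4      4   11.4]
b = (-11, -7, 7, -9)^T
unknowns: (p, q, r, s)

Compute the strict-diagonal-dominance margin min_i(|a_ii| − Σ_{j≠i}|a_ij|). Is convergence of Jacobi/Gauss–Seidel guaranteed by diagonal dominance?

2

row 1: |12.6| − (3+3.7+2.9) = 3
row 2: |11.8| − (4+2+3.8) = 2
row 3: |11| − (1+4+4) = 2
row 4: |11.4| − (1+3.4+4) = 3
minimum over rows = 2 → strictly diagonally dominant (convergence guaranteed)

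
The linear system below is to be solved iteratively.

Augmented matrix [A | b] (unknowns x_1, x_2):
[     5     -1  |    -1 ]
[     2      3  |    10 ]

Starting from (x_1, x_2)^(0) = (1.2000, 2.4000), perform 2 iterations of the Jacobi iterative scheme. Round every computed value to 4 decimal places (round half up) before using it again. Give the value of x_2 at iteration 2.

3.1467

Iteration 1:
  x_1 = (-1 - (-1)·2.4000) / (5) = 0.2800
  x_2 = (10 - (2)·1.2000) / (3) = 2.5333
Iteration 2:
  x_1 = (-1 - (-1)·2.5333) / (5) = 0.3067
  x_2 = (10 - (2)·0.2800) / (3) = 3.1467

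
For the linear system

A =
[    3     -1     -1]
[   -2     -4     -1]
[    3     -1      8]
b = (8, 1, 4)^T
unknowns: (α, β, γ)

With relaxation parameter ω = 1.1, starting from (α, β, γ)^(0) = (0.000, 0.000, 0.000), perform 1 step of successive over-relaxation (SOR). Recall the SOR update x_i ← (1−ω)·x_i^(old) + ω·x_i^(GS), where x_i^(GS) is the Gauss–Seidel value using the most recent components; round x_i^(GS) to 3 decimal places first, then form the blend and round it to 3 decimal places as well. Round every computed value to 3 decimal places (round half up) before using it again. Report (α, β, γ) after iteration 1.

Iteration 1:
  α: GS value = (8 - (-1)·0.000 - (-1)·0.000) / (3) = 2.667;  α ← (1−ω)·0.000 + ω·2.667 = 2.934
  β: GS value = (1 - (-2)·2.934 - (-1)·0.000) / (-4) = -1.717;  β ← (1−ω)·0.000 + ω·-1.717 = -1.889
  γ: GS value = (4 - (3)·2.934 - (-1)·-1.889) / (8) = -0.836;  γ ← (1−ω)·0.000 + ω·-0.836 = -0.920

(2.934, -1.889, -0.920)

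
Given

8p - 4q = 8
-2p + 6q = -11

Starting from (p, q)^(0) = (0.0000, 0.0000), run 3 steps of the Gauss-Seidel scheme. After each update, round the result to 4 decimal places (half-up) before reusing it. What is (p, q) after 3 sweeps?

(0.1250, -1.7917)

Iteration 1:
  p = (8 - (-4)·0.0000) / (8) = 1.0000
  q = (-11 - (-2)·1.0000) / (6) = -1.5000
Iteration 2:
  p = (8 - (-4)·-1.5000) / (8) = 0.2500
  q = (-11 - (-2)·0.2500) / (6) = -1.7500
Iteration 3:
  p = (8 - (-4)·-1.7500) / (8) = 0.1250
  q = (-11 - (-2)·0.1250) / (6) = -1.7917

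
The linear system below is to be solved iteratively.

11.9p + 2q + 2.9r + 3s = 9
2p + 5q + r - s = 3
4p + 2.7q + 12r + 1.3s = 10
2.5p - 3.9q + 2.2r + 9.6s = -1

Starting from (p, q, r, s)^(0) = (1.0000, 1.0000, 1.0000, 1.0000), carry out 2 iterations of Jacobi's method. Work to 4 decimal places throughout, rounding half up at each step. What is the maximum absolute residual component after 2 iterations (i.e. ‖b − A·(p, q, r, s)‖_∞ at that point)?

3.4690

Iteration 1:
  p = (9 - (2)·1.0000 - (2.9)·1.0000 - (3)·1.0000) / (11.9) = 0.0924
  q = (3 - (2)·1.0000 - (1)·1.0000 - (-1)·1.0000) / (5) = 0.2000
  r = (10 - (4)·1.0000 - (2.7)·1.0000 - (1.3)·1.0000) / (12) = 0.1667
  s = (-1 - (2.5)·1.0000 - (-3.9)·1.0000 - (2.2)·1.0000) / (9.6) = -0.1875
Iteration 2:
  p = (9 - (2)·0.2000 - (2.9)·0.1667 - (3)·-0.1875) / (11.9) = 0.7293
  q = (3 - (2)·0.0924 - (1)·0.1667 - (-1)·-0.1875) / (5) = 0.4922
  r = (10 - (4)·0.0924 - (2.7)·0.2000 - (1.3)·-0.1875) / (12) = 0.7778
  s = (-1 - (2.5)·0.0924 - (-3.9)·0.2000 - (2.2)·0.1667) / (9.6) = -0.0852
Residual b − A·x = (-2.6631, -1.7826, -3.4690, -1.7969); ∞-norm = 3.4690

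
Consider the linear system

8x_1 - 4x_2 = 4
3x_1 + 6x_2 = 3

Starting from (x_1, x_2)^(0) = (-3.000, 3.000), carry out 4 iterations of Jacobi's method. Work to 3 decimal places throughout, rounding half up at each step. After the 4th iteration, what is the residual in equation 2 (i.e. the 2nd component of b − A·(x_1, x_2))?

-0.375

Iteration 1:
  x_1 = (4 - (-4)·3.000) / (8) = 2.000
  x_2 = (3 - (3)·-3.000) / (6) = 2.000
Iteration 2:
  x_1 = (4 - (-4)·2.000) / (8) = 1.500
  x_2 = (3 - (3)·2.000) / (6) = -0.500
Iteration 3:
  x_1 = (4 - (-4)·-0.500) / (8) = 0.250
  x_2 = (3 - (3)·1.500) / (6) = -0.250
Iteration 4:
  x_1 = (4 - (-4)·-0.250) / (8) = 0.375
  x_2 = (3 - (3)·0.250) / (6) = 0.375
Residual b − A·x = (2.500, -0.375)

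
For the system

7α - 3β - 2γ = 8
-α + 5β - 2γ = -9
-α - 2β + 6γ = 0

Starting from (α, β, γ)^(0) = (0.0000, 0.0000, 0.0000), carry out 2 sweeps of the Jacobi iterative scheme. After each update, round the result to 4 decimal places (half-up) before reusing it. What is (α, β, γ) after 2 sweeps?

Iteration 1:
  α = (8 - (-3)·0.0000 - (-2)·0.0000) / (7) = 1.1429
  β = (-9 - (-1)·0.0000 - (-2)·0.0000) / (5) = -1.8000
  γ = (0 - (-1)·0.0000 - (-2)·0.0000) / (6) = 0.0000
Iteration 2:
  α = (8 - (-3)·-1.8000 - (-2)·0.0000) / (7) = 0.3714
  β = (-9 - (-1)·1.1429 - (-2)·0.0000) / (5) = -1.5714
  γ = (0 - (-1)·1.1429 - (-2)·-1.8000) / (6) = -0.4095

(0.3714, -1.5714, -0.4095)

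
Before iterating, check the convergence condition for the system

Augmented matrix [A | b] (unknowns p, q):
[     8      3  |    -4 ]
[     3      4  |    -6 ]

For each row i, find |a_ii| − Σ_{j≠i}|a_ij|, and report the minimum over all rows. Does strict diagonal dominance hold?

1

row 1: |8| − (3) = 5
row 2: |4| − (3) = 1
minimum over rows = 1 → strictly diagonally dominant (convergence guaranteed)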